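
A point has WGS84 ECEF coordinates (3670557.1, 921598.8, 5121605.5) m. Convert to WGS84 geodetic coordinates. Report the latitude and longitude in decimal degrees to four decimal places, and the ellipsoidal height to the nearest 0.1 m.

lat 53.7220°, lon 14.0944°, h 3857.4 m

λ = atan2(Y, X) = 14.09439946°; p = √(X²+Y²) = 3784485.9 m.
Bowring's method on WGS84 (a = 6378137 m, b = 6356752.314 m) gives φ = 53.72199990°, h = 3857.351 m.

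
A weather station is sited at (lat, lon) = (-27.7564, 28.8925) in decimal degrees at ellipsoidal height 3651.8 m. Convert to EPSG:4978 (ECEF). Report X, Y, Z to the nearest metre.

X 4948110 m, Y 2730659 m, Z -2954344 m

WGS84: a = 6378137 m, e² = 0.006694380; N(φ) = a/√(1−e²sin²φ) = 6382772.375 m.
X = (N+h)·cosφ·cosλ = 4948110.264 m; Y = (N+h)·cosφ·sinλ = 2730658.591 m; Z = (N(1−e²)+h)·sinφ = -2954343.806 m.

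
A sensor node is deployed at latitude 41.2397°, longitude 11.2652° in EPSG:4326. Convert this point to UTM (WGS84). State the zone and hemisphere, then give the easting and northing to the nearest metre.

Longitude 11.2652° lies in the 6° band [6°, 12°), giving zone 32; latitude is north of the equator, so 32N.
Zone 32 central meridian λ₀ = 6×32 − 183 = 9°; Δλ = +2.2652°.
Transverse Mercator on WGS84 with k₀ = 0.9996 gives E = 689821.515 m, N = 4567840.849 m.

Zone 32N: E 689822 m, N 4567841 m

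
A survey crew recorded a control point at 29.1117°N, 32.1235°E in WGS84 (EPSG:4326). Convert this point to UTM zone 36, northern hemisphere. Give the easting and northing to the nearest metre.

E 414719 m, N 3220678 m

Zone 36 central meridian λ₀ = 6×36 − 183 = 33°; Δλ = -0.8765°.
Transverse Mercator on WGS84 with k₀ = 0.9996 gives E = 414719.139 m, N = 3220678.493 m.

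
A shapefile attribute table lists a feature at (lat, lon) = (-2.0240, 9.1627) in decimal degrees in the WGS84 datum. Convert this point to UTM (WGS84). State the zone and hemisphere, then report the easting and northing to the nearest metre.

Longitude 9.1627° lies in the 6° band [6°, 12°), giving zone 32; latitude is south of the equator, so 32S.
Zone 32 central meridian λ₀ = 6×32 − 183 = 9°; Δλ = +0.1627°.
Transverse Mercator on WGS84 with k₀ = 0.9996 gives E = 518093.241 m, N = 9776285.345 m.

Zone 32S: E 518093 m, N 9776285 m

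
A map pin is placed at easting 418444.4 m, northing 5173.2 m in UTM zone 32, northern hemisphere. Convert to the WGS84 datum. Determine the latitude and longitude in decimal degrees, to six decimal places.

lat 0.046800°, lon 8.267100°

Zone 32N: λ₀ = 9°, k₀ = 0.9996, false easting 500000 m.
Meridian distance M = (N − FN)/k₀ = 5175.3 m.
Inverse transverse Mercator on WGS84 gives φ = 0.04679971°, λ = 8.26710029°.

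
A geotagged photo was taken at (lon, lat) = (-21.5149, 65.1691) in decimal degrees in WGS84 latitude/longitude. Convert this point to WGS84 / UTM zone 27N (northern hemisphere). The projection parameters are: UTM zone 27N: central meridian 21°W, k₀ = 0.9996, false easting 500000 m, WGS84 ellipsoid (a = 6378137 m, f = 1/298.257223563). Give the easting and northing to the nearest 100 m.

Zone 27 central meridian λ₀ = 6×27 − 183 = -21°; Δλ = -0.5149°.
Transverse Mercator on WGS84 with k₀ = 0.9996 gives E = 475872.847 m, N = 7227399.046 m.

E 475900 m, N 7227400 m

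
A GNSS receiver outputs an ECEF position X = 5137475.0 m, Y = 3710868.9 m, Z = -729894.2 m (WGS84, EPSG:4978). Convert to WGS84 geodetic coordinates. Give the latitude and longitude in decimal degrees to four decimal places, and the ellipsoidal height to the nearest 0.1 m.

λ = atan2(Y, X) = 35.84109976°; p = √(X²+Y²) = 6337523.0 m.
Bowring's method on WGS84 (a = 6378137 m, b = 6356752.314 m) gives φ = -6.61369989°, h = 1559.894 m.

lat -6.6137°, lon 35.8411°, h 1559.9 m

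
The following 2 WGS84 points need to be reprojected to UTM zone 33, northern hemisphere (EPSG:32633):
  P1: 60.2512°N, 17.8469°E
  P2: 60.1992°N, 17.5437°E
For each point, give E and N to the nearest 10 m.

P1: E 657560 m, N 6682790 m; P2: E 641000 m, N 6676310 m

UTM zone 33N: λ₀ = 15°, k₀ = 0.9996.
P1 (60.2512°, 17.8469°) → (657555.219, 6682786.761) m.
P2 (60.1992°, 17.5437°) → (641004.439, 6676312.740) m.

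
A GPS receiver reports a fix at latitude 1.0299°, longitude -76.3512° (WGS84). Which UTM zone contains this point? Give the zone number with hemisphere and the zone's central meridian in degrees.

UTM zone = ⌊(λ + 180)/6⌋ + 1; -76.3512° ∈ [-78°, -72°) → zone 18.
Hemisphere: N (φ ≥ 0).
Central meridian λ₀ = 6×18 − 183 = -75°.

Zone 18N, central meridian -75°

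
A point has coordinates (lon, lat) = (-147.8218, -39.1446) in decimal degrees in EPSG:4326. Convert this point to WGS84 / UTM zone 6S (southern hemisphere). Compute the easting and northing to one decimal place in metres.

Zone 6 central meridian λ₀ = 6×6 − 183 = -147°; Δλ = -0.8218°.
Transverse Mercator on WGS84 with k₀ = 0.9996 gives E = 428983.466 m, N = 5666855.277 m.

E 428983.5 m, N 5666855.3 m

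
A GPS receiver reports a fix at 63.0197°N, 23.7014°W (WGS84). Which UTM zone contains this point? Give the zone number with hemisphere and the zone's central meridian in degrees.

Zone 27N, central meridian -21°

UTM zone = ⌊(λ + 180)/6⌋ + 1; -23.7014° ∈ [-24°, -18°) → zone 27.
Hemisphere: N (φ ≥ 0).
Central meridian λ₀ = 6×27 − 183 = -21°.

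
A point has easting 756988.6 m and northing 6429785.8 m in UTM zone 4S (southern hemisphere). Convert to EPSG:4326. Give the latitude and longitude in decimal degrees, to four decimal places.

lat -32.2392°, lon -156.2726°

Zone 4S: λ₀ = -159°, k₀ = 0.9996, false easting 500000 m, false northing 10000000 m.
Meridian distance M = (N − FN)/k₀ = -3571642.9 m.
Inverse transverse Mercator on WGS84 gives φ = -32.23920041°, λ = -156.27259981°.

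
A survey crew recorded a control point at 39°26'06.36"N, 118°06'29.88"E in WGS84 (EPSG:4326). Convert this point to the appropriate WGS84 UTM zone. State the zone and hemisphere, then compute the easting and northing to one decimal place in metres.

Zone 50N: E 595380.3 m, N 4365647.9 m

Longitude 118.1083° lies in the 6° band [114°, 120°), giving zone 50; latitude is north of the equator, so 50N.
Zone 50 central meridian λ₀ = 6×50 − 183 = 117°; Δλ = +1.1083°.
Transverse Mercator on WGS84 with k₀ = 0.9996 gives E = 595380.263 m, N = 4365647.917 m.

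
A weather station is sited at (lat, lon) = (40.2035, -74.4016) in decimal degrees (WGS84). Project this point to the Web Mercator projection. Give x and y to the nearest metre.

Web Mercator is spherical with R = a = 6378137 m.
x = R·λ = 6378137 × -1.298552889 = -8282348.226 m.
y = R·ln tan(π/4 + φ/2) = 6378137 × 0.767553058 = 4895558.561 m.

x -8282348 m, y 4895559 m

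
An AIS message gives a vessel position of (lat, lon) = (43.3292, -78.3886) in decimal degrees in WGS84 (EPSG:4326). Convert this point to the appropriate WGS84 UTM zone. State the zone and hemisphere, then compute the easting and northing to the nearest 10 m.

Zone 17N: E 711720 m, N 4800680 m

Longitude -78.3886° lies in the 6° band [-84°, -78°), giving zone 17; latitude is north of the equator, so 17N.
Zone 17 central meridian λ₀ = 6×17 − 183 = -81°; Δλ = +2.6114°.
Transverse Mercator on WGS84 with k₀ = 0.9996 gives E = 711715.436 m, N = 4800684.819 m.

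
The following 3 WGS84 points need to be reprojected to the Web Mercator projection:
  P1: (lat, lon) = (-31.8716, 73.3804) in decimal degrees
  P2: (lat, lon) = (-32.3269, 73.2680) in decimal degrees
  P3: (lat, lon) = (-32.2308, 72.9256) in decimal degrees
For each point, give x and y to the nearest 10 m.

P1: x 8168670 m, y -3746470 m; P2: x 8156160 m, y -3806300 m; P3: x 8118040 m, y -3793640 m

Web Mercator: x = R·λ, y = R·ln tan(π/4+φ/2), R = 6378137 m.
P1 (-31.8716°, 73.3804°) → (8168668.762, -3746467.908) m.
P2 (-32.3269°, 73.2680°) → (8156156.451, -3806298.240) m.
P3 (-32.2308°, 72.9256°) → (8118040.658, -3793644.989) m.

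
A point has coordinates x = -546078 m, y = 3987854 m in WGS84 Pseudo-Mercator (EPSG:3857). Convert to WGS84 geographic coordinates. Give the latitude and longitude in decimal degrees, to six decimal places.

lat 33.694498°, lon -4.905502°

R = 6378137 m. λ = x/R = -4.90550214°.
φ = 2·arctan(exp(y/R)) − 90° = 2·arctan(1.86869) − 90° = 33.69449824°.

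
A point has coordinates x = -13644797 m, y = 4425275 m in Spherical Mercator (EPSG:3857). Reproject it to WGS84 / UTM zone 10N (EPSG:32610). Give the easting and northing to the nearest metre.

Web Mercator inverse (R = 6378137 m) → φ = 36.90070236°, λ = -122.57329694°.
UTM 10N forward: E = 538015.772 m, N = 4083942.050 m.

E 538016 m, N 4083942 m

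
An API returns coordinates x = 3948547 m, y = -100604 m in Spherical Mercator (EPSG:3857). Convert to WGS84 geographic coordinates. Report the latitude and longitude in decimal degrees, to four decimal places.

R = 6378137 m. λ = x/R = 35.47040120°.
φ = 2·arctan(exp(y/R)) − 90° = 2·arctan(0.98435) − 90° = -0.90370364°.

lat -0.9037°, lon 35.4704°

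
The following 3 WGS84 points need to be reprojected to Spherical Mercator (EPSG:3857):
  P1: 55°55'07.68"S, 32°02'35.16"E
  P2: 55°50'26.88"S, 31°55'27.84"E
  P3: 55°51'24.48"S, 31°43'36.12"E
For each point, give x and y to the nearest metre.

Web Mercator: x = R·λ, y = R·ln tan(π/4+φ/2), R = 6378137 m.
P1 (-55.9188°, 32.0431°) → (3567021.575, -7542267.985) m.
P2 (-55.8408°, 31.9244°) → (3553807.952, -7526788.496) m.
P3 (-55.8568°, 31.7267°) → (3531800.089, -7529961.242) m.

P1: x 3567022 m, y -7542268 m; P2: x 3553808 m, y -7526788 m; P3: x 3531800 m, y -7529961 m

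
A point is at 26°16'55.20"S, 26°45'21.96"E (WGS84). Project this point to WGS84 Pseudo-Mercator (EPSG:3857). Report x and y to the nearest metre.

x 2978475 m, y -3034050 m

Web Mercator is spherical with R = a = 6378137 m.
x = R·λ = 6378137 × 0.466982040 = 2978475.428 m.
y = R·ln tan(π/4 + φ/2) = 6378137 × -0.475695329 = -3034049.981 m.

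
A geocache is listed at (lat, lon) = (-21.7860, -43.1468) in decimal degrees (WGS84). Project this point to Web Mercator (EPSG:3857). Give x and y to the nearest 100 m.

Web Mercator is spherical with R = a = 6378137 m.
x = R·λ = 6378137 × -0.753053722 = -4803079.805 m.
y = R·ln tan(π/4 + φ/2) = 6378137 × -0.389745671 = -2485851.287 m.

x -4803100 m, y -2485900 m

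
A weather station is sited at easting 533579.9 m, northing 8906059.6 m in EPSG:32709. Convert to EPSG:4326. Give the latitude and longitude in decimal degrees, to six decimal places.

Zone 9S: λ₀ = -129°, k₀ = 0.9996, false easting 500000 m, false northing 10000000 m.
Meridian distance M = (N − FN)/k₀ = -1094378.2 m.
Inverse transverse Mercator on WGS84 gives φ = -9.89609997°, λ = -128.69369968°.

lat -9.896100°, lon -128.693700°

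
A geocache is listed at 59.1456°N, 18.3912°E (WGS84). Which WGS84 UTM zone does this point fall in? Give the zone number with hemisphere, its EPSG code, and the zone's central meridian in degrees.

Zone 34N (EPSG:32634), central meridian 21°

UTM zone = ⌊(λ + 180)/6⌋ + 1; 18.3912° ∈ [18°, 24°) → zone 34.
Hemisphere: N (φ ≥ 0).
Central meridian λ₀ = 6×34 − 183 = 21°.
EPSG code: 32634.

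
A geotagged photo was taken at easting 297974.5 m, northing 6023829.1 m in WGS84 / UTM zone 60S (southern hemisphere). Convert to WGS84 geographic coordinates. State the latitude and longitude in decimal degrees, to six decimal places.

lat -35.909000°, lon 174.761200°

Zone 60S: λ₀ = 177°, k₀ = 0.9996, false easting 500000 m, false northing 10000000 m.
Meridian distance M = (N − FN)/k₀ = -3977762.0 m.
Inverse transverse Mercator on WGS84 gives φ = -35.90899990°, λ = 174.76119959°.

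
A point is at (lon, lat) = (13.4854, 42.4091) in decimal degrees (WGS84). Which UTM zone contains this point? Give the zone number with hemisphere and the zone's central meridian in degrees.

Zone 33N, central meridian 15°

UTM zone = ⌊(λ + 180)/6⌋ + 1; 13.4854° ∈ [12°, 18°) → zone 33.
Hemisphere: N (φ ≥ 0).
Central meridian λ₀ = 6×33 − 183 = 15°.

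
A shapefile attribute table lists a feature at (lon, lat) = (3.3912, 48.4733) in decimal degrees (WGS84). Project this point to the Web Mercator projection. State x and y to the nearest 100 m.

x 377500 m, y 6186000 m

Web Mercator is spherical with R = a = 6378137 m.
x = R·λ = 6378137 × 0.059187606 = 377506.657 m.
y = R·ln tan(π/4 + φ/2) = 6378137 × 0.969869323 = 6185959.417 m.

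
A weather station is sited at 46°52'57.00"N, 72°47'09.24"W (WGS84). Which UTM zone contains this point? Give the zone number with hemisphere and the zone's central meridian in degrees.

UTM zone = ⌊(λ + 180)/6⌋ + 1; -72.7859° ∈ [-78°, -72°) → zone 18.
Hemisphere: N (φ ≥ 0).
Central meridian λ₀ = 6×18 − 183 = -75°.

Zone 18N, central meridian -75°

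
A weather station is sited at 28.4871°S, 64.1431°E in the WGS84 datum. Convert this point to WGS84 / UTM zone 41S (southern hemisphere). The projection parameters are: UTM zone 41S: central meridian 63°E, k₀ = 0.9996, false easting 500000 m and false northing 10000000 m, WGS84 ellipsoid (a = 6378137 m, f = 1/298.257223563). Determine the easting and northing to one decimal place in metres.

E 611887.1 m, N 6848304.8 m

Zone 41 central meridian λ₀ = 6×41 − 183 = 63°; Δλ = +1.1431°.
Transverse Mercator on WGS84 with k₀ = 0.9996 gives E = 611887.104 m, N = 6848304.755 m.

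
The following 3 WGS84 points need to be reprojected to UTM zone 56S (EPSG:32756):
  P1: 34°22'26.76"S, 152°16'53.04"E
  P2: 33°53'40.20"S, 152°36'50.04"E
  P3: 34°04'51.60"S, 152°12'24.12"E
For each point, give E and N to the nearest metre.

UTM zone 56S: λ₀ = 153°, k₀ = 0.9996.
P1 (-34.3741°, 152.2814°) → (433930.540, 6196129.361) m.
P2 (-33.8945°, 152.6139°) → (464300.380, 6249474.473) m.
P3 (-34.0810°, 152.2067°) → (426809.196, 6228578.903) m.

P1: E 433931 m, N 6196129 m; P2: E 464300 m, N 6249474 m; P3: E 426809 m, N 6228579 m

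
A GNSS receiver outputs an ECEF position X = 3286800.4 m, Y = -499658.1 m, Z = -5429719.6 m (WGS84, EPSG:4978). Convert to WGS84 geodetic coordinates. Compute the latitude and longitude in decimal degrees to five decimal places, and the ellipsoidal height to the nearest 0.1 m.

lat -58.69230°, lon -8.64390°, h 4114.5 m

λ = atan2(Y, X) = -8.64390052°; p = √(X²+Y²) = 3324562.4 m.
Bowring's method on WGS84 (a = 6378137 m, b = 6356752.314 m) gives φ = -58.69229985°, h = 4114.491 m.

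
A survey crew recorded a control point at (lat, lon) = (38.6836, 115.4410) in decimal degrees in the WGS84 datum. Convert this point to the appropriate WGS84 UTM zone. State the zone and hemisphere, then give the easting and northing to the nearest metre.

Zone 50N: E 364401 m, N 4282819 m

Longitude 115.4410° lies in the 6° band [114°, 120°), giving zone 50; latitude is north of the equator, so 50N.
Zone 50 central meridian λ₀ = 6×50 − 183 = 117°; Δλ = -1.5590°.
Transverse Mercator on WGS84 with k₀ = 0.9996 gives E = 364400.595 m, N = 4282819.489 m.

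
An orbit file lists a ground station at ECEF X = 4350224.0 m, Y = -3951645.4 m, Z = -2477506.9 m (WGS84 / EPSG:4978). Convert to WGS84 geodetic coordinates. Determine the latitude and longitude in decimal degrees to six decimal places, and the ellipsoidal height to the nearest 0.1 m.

λ = atan2(Y, X) = -42.25129990°; p = √(X²+Y²) = 5877069.9 m.
Bowring's method on WGS84 (a = 6378137 m, b = 6356752.314 m) gives φ = -22.99610013°, h = 3033.595 m.

lat -22.996100°, lon -42.251300°, h 3033.6 m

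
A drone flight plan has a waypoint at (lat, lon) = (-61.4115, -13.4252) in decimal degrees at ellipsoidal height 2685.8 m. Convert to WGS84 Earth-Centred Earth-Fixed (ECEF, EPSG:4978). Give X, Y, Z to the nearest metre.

X 2977579 m, Y -710743 m, Z -5579787 m

WGS84: a = 6378137 m, e² = 0.006694380; N(φ) = a/√(1−e²sin²φ) = 6394661.435 m.
X = (N+h)·cosφ·cosλ = 2977578.988 m; Y = (N+h)·cosφ·sinλ = -710743.454 m; Z = (N(1−e²)+h)·sinφ = -5579787.437 m.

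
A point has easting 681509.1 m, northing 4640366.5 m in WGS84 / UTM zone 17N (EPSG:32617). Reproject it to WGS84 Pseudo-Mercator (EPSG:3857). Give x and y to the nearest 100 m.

Unproject from UTM 17N (λ₀ = -81°) → φ = 41.89439955°, λ = -78.81199998°.
Web Mercator (R = 6378137 m): x = -8773311.706 m, y = 5145174.111 m.

x -8773300 m, y 5145200 m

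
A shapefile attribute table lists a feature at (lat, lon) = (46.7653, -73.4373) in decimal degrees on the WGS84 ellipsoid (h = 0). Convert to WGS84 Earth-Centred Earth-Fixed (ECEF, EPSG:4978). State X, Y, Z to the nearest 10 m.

X 1247650 m, Y -4195140 m, Z 4623930 m

WGS84: a = 6378137 m, e² = 0.006694380; N(φ) = a/√(1−e²sin²φ) = 6389499.055 m.
X = (N+h)·cosφ·cosλ = 1247650.947 m; Y = (N+h)·cosφ·sinλ = -4195135.300 m; Z = (N(1−e²)+h)·sinφ = 4623931.560 m.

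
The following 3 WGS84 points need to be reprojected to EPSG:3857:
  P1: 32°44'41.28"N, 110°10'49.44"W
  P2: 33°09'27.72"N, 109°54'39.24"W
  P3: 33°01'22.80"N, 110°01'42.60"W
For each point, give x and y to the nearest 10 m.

P1: x -12265230 m, y 3861480 m; P2: x -12235230 m, y 3916250 m; P3: x -12248320 m, y 3898360 m

Web Mercator: x = R·λ, y = R·ln tan(π/4+φ/2), R = 6378137 m.
P1 (32.7448°, -110.1804°) → (-12265226.023, 3861479.216) m.
P2 (33.1577°, -109.9109°) → (-12235225.421, 3916254.757) m.
P3 (33.0230°, -110.0285°) → (-12248316.593, 3898357.227) m.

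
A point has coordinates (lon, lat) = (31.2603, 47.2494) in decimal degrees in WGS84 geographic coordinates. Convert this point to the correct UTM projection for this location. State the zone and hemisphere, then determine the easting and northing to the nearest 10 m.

Longitude 31.2603° lies in the 6° band [30°, 36°), giving zone 36; latitude is north of the equator, so 36N.
Zone 36 central meridian λ₀ = 6×36 − 183 = 33°; Δλ = -1.7397°.
Transverse Mercator on WGS84 with k₀ = 0.9996 gives E = 368356.577 m, N = 5234347.438 m.

Zone 36N: E 368360 m, N 5234350 m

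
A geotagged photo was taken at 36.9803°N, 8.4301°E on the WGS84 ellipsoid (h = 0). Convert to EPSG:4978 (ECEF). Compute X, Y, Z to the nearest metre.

X 5046191 m, Y 747866 m, Z 3815647 m

WGS84: a = 6378137 m, e² = 0.006694380; N(φ) = a/√(1−e²sin²φ) = 6385876.158 m.
X = (N+h)·cosφ·cosλ = 5046191.209 m; Y = (N+h)·cosφ·sinλ = 747865.691 m; Z = (N(1−e²)+h)·sinφ = 3815646.913 m.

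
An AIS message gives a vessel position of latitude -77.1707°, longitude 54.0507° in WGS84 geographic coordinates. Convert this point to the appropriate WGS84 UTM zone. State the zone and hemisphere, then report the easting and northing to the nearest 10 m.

Zone 40S: E 426920 m, N 1432340 m

Longitude 54.0507° lies in the 6° band [54°, 60°), giving zone 40; latitude is south of the equator, so 40S.
Zone 40 central meridian λ₀ = 6×40 − 183 = 57°; Δλ = -2.9493°.
Transverse Mercator on WGS84 with k₀ = 0.9996 gives E = 426923.944 m, N = 1432343.633 m.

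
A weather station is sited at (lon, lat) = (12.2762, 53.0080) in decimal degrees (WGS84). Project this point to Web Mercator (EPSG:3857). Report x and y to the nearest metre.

Web Mercator is spherical with R = a = 6378137 m.
x = R·λ = 6378137 × 0.214260110 = 1366580.333 m.
y = R·ln tan(π/4 + φ/2) = 6378137 × 1.095065509 = 6984477.841 m.

x 1366580 m, y 6984478 m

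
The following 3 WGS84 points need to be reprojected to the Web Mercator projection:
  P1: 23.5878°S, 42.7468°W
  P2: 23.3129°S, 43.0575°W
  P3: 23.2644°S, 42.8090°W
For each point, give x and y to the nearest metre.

P1: x -4758552 m, y -2703260 m; P2: x -4793139 m, y -2669903 m; P3: x -4765476 m, y -2664025 m

Web Mercator: x = R·λ, y = R·ln tan(π/4+φ/2), R = 6378137 m.
P1 (-23.5878°, -42.7468°) → (-4758552.009, -2703259.585) m.
P2 (-23.3129°, -43.0575°) → (-4793138.975, -2669902.715) m.
P3 (-23.2644°, -42.8090°) → (-4765476.081, -2664024.816) m.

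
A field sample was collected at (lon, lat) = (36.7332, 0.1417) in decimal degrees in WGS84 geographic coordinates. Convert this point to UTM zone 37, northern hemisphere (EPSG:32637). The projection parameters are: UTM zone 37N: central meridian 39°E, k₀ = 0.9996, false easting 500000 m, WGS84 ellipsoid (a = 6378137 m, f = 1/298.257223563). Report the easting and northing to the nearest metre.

E 247696 m, N 15674 m

Zone 37 central meridian λ₀ = 6×37 − 183 = 39°; Δλ = -2.2668°.
Transverse Mercator on WGS84 with k₀ = 0.9996 gives E = 247696.409 m, N = 15674.456 m.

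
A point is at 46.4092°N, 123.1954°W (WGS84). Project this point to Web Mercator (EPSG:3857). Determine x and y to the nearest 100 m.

Web Mercator is spherical with R = a = 6378137 m.
x = R·λ = 6378137 × -2.150165353 = -13714049.196 m.
y = R·ln tan(π/4 + φ/2) = 6378137 × 0.916594933 = 5846168.055 m.

x -13714000 m, y 5846200 m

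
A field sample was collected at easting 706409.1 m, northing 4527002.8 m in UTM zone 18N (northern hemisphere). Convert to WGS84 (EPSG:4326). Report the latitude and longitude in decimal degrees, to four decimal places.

Zone 18N: λ₀ = -75°, k₀ = 0.9996, false easting 500000 m.
Meridian distance M = (N − FN)/k₀ = 4528814.3 m.
Inverse transverse Mercator on WGS84 gives φ = 40.86810025°, λ = -72.55070041°.

lat 40.8681°, lon -72.5507°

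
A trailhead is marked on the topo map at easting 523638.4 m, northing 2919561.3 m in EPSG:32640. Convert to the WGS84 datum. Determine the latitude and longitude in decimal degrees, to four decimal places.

lat 26.3960°, lon 57.2370°

Zone 40N: λ₀ = 57°, k₀ = 0.9996, false easting 500000 m.
Meridian distance M = (N − FN)/k₀ = 2920729.6 m.
Inverse transverse Mercator on WGS84 gives φ = 26.39600023°, λ = 57.23700038°.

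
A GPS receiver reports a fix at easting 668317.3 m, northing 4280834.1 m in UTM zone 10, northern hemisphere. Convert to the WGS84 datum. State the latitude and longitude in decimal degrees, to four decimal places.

Zone 10N: λ₀ = -123°, k₀ = 0.9996, false easting 500000 m.
Meridian distance M = (N − FN)/k₀ = 4282547.1 m.
Inverse transverse Mercator on WGS84 gives φ = 38.66010033°, λ = -121.06550037°.

lat 38.6601°, lon -121.0655°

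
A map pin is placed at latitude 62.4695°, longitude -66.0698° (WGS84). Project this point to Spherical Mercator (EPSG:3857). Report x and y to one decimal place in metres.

Web Mercator is spherical with R = a = 6378137 m.
x = R·λ = 6378137 × -1.153135546 = -7354856.493 m.
y = R·ln tan(π/4 + φ/2) = 6378137 × 1.406576413 = 8971337.061 m.

x -7354856.5 m, y 8971337.1 m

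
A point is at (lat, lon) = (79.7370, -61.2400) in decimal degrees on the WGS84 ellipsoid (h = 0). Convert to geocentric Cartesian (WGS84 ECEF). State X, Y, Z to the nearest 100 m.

X 548500 m, Y -999400 m, Z 6254400 m

WGS84: a = 6378137 m, e² = 0.006694380; N(φ) = a/√(1−e²sin²φ) = 6398909.188 m.
X = (N+h)·cosφ·cosλ = 548536.874 m; Y = (N+h)·cosφ·sinλ = -999437.003 m; Z = (N(1−e²)+h)·sinφ = 6254377.195 m.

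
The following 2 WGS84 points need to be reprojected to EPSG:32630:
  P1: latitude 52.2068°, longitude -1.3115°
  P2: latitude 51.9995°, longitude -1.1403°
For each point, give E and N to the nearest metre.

UTM zone 30N: λ₀ = -3°, k₀ = 0.9996.
P1 (52.2068°, -1.3115°) → (615377.400, 5785383.124) m.
P2 (51.9995°, -1.1403°) → (627665.436, 5762615.503) m.

P1: E 615377 m, N 5785383 m; P2: E 627665 m, N 5762616 m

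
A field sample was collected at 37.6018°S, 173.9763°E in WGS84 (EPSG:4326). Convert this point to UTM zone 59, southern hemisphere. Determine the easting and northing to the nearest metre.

E 762748 m, N 5834198 m

Zone 59 central meridian λ₀ = 6×59 − 183 = 171°; Δλ = +2.9763°.
Transverse Mercator on WGS84 with k₀ = 0.9996 gives E = 762748.268 m, N = 5834198.430 m.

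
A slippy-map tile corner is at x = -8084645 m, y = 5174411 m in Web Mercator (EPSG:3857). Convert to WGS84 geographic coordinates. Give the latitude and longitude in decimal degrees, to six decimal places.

lat 42.089603°, lon -72.625602°

R = 6378137 m. λ = x/R = -72.62560170°.
φ = 2·arctan(exp(y/R)) − 90° = 2·arctan(2.25077) − 90° = 42.08960298°.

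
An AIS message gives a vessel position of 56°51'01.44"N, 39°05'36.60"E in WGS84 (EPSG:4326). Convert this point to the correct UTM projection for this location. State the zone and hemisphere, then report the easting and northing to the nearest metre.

Zone 37N: E 505703 m, N 6300737 m

Longitude 39.0935° lies in the 6° band [36°, 42°), giving zone 37; latitude is north of the equator, so 37N.
Zone 37 central meridian λ₀ = 6×37 − 183 = 39°; Δλ = +0.0935°.
Transverse Mercator on WGS84 with k₀ = 0.9996 gives E = 505702.697 m, N = 6300737.243 m.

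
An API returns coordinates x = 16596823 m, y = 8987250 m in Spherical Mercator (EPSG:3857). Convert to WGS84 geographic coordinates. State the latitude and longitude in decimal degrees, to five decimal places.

R = 6378137 m. λ = x/R = 149.09179769°.
φ = 2·arctan(exp(y/R)) − 90° = 2·arctan(4.09215) − 90° = 62.53550064°.

lat 62.53550°, lon 149.09180°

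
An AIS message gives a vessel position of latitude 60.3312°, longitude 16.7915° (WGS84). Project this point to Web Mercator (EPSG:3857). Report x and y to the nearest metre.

x 1869221 m, y 8473848 m

Web Mercator is spherical with R = a = 6378137 m.
x = R·λ = 6378137 × 0.293066961 = 1869221.230 m.
y = R·ln tan(π/4 + φ/2) = 6378137 × 1.328577288 = 8473847.958 m.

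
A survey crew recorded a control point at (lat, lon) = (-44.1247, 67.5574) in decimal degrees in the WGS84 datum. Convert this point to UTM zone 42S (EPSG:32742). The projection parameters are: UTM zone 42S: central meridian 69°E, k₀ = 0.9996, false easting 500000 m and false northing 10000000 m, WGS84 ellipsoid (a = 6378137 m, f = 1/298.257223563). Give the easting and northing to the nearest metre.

E 384583 m, N 5113265 m

Zone 42 central meridian λ₀ = 6×42 − 183 = 69°; Δλ = -1.4426°.
Transverse Mercator on WGS84 with k₀ = 0.9996 gives E = 384582.952 m, N = 5113265.138 m.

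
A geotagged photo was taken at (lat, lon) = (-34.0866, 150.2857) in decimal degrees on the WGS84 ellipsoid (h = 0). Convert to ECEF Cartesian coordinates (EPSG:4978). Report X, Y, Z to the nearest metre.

WGS84: a = 6378137 m, e² = 0.006694380; N(φ) = a/√(1−e²sin²φ) = 6384853.241 m.
X = (N+h)·cosφ·cosλ = -4592565.827 m; Y = (N+h)·cosφ·sinλ = 2621072.655 m; Z = (N(1−e²)+h)·sinφ = -3554406.192 m.

X -4592566 m, Y 2621073 m, Z -3554406 m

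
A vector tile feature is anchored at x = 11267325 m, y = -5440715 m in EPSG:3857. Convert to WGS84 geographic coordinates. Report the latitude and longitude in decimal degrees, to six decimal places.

lat -43.839999°, lon 101.216103°

R = 6378137 m. λ = x/R = 101.21610259°.
φ = 2·arctan(exp(y/R)) − 90° = 2·arctan(0.42612) − 90° = -43.83999930°.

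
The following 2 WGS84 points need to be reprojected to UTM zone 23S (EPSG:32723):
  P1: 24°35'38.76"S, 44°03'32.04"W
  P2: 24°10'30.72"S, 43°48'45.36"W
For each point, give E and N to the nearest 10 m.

P1: E 595280 m, N 7279670 m; P2: E 620610 m, N 7325860 m

UTM zone 23S: λ₀ = -45°, k₀ = 0.9996.
P1 (-24.5941°, -44.0589°) → (595278.557, 7279670.079) m.
P2 (-24.1752°, -43.8126°) → (620613.442, 7325864.284) m.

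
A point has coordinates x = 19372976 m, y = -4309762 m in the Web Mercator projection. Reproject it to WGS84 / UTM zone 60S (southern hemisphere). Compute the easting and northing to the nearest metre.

Web Mercator inverse (R = 6378137 m) → φ = -36.06640174°, λ = 174.03040440°.
UTM 60S forward: E = 232544.909 m, N = 6004604.023 m.

E 232545 m, N 6004604 m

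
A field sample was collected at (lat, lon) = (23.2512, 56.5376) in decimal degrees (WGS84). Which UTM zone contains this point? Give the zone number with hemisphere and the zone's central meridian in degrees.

UTM zone = ⌊(λ + 180)/6⌋ + 1; 56.5376° ∈ [54°, 60°) → zone 40.
Hemisphere: N (φ ≥ 0).
Central meridian λ₀ = 6×40 − 183 = 57°.

Zone 40N, central meridian 57°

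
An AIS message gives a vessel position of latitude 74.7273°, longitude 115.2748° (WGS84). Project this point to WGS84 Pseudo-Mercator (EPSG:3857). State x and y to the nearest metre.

Web Mercator is spherical with R = a = 6378137 m.
x = R·λ = 6378137 × 2.011924805 = 12832332.037 m.
y = R·ln tan(π/4 + φ/2) = 6378137 × 2.009361422 = 12815982.434 m.

x 12832332 m, y 12815982 m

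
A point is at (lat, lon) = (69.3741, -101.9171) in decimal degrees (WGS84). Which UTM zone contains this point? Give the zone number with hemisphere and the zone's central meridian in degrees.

Zone 14N, central meridian -99°

UTM zone = ⌊(λ + 180)/6⌋ + 1; -101.9171° ∈ [-102°, -96°) → zone 14.
Hemisphere: N (φ ≥ 0).
Central meridian λ₀ = 6×14 − 183 = -99°.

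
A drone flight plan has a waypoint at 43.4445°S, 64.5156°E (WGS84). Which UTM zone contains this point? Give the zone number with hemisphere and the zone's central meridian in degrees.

Zone 41S, central meridian 63°

UTM zone = ⌊(λ + 180)/6⌋ + 1; 64.5156° ∈ [60°, 66°) → zone 41.
Hemisphere: S (φ < 0).
Central meridian λ₀ = 6×41 − 183 = 63°.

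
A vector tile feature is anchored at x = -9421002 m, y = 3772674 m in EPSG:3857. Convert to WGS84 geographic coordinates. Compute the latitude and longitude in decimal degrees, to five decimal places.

R = 6378137 m. λ = x/R = -84.63030088°.
φ = 2·arctan(exp(y/R)) − 90° = 2·arctan(1.80670) − 90° = 32.07130378°.

lat 32.07130°, lon -84.63030°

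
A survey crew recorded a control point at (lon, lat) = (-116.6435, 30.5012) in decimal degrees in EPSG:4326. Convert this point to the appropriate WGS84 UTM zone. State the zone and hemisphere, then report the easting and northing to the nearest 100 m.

Longitude -116.6435° lies in the 6° band [-120°, -114°), giving zone 11; latitude is north of the equator, so 11N.
Zone 11 central meridian λ₀ = 6×11 − 183 = -117°; Δλ = +0.3565°.
Transverse Mercator on WGS84 with k₀ = 0.9996 gives E = 534209.616 m, N = 3374378.515 m.

Zone 11N: E 534200 m, N 3374400 m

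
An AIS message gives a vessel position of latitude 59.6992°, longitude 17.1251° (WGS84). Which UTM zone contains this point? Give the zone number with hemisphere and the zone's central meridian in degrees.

Zone 33N, central meridian 15°

UTM zone = ⌊(λ + 180)/6⌋ + 1; 17.1251° ∈ [12°, 18°) → zone 33.
Hemisphere: N (φ ≥ 0).
Central meridian λ₀ = 6×33 − 183 = 15°.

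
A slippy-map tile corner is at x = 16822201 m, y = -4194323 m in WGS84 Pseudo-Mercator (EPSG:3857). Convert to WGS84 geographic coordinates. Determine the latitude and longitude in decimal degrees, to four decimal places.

lat -35.2237°, lon 151.1164°

R = 6378137 m. λ = x/R = 151.11640271°.
φ = 2·arctan(exp(y/R)) − 90° = 2·arctan(0.51809) − 90° = -35.22370156°.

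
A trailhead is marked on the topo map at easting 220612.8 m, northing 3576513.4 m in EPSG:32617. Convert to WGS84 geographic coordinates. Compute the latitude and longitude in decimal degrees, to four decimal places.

lat 32.2906°, lon -83.9667°

Zone 17N: λ₀ = -81°, k₀ = 0.9996, false easting 500000 m.
Meridian distance M = (N − FN)/k₀ = 3577944.6 m.
Inverse transverse Mercator on WGS84 gives φ = 32.29059984°, λ = -83.96669960°.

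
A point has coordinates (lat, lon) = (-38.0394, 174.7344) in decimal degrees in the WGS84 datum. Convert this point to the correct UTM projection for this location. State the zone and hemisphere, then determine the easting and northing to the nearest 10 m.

Longitude 174.7344° lies in the 6° band [174°, 180°), giving zone 60; latitude is south of the equator, so 60S.
Zone 60 central meridian λ₀ = 6×60 − 183 = 177°; Δλ = -2.2656°.
Transverse Mercator on WGS84 with k₀ = 0.9996 gives E = 301180.254 m, N = 5787390.518 m.

Zone 60S: E 301180 m, N 5787390 m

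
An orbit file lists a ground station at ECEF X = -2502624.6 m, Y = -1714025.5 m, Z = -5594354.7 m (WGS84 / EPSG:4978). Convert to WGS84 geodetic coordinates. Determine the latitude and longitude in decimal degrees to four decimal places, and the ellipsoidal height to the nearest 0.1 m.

lat -61.6939°, lon -145.5931°, h 2197.6 m

λ = atan2(Y, X) = -145.59310076°; p = √(X²+Y²) = 3033317.2 m.
Bowring's method on WGS84 (a = 6378137 m, b = 6356752.314 m) gives φ = -61.69389975°, h = 2197.590 m.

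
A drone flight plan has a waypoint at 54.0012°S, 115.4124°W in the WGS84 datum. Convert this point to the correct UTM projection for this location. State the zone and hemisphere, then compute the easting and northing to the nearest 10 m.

Longitude -115.4124° lies in the 6° band [-120°, -114°), giving zone 11; latitude is south of the equator, so 11S.
Zone 11 central meridian λ₀ = 6×11 − 183 = -117°; Δλ = +1.5876°.
Transverse Mercator on WGS84 with k₀ = 0.9996 gives E = 604059.356 m, N = 4015178.335 m.

Zone 11S: E 604060 m, N 4015180 m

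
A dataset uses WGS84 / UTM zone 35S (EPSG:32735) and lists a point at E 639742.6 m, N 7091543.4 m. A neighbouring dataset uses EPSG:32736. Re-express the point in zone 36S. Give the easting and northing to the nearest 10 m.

E 40440 m, N 7084120 m

UTM 35S → geographic: φ = -26.28910028°, λ = 28.39970025°.
UTM 36S (λ₀ = 33°) forward: E = 40443.379 m, N = 7084116.822 m.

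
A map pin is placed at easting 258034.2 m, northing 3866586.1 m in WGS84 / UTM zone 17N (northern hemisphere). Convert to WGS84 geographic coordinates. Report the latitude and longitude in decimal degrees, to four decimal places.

Zone 17N: λ₀ = -81°, k₀ = 0.9996, false easting 500000 m.
Meridian distance M = (N − FN)/k₀ = 3868133.4 m.
Inverse transverse Mercator on WGS84 gives φ = 34.91289956°, λ = -83.64850015°.

lat 34.9129°, lon -83.6485°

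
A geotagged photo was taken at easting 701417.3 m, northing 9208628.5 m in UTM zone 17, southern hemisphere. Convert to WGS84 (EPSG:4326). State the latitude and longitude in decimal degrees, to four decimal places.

lat -7.1558°, lon -79.1761°

Zone 17S: λ₀ = -81°, k₀ = 0.9996, false easting 500000 m, false northing 10000000 m.
Meridian distance M = (N − FN)/k₀ = -791688.2 m.
Inverse transverse Mercator on WGS84 gives φ = -7.15579980°, λ = -79.17609962°.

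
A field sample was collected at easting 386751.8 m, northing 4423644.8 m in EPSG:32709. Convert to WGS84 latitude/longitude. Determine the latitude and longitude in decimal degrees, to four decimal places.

lat -50.3284°, lon -130.5911°

Zone 9S: λ₀ = -129°, k₀ = 0.9996, false easting 500000 m, false northing 10000000 m.
Meridian distance M = (N − FN)/k₀ = -5578586.6 m.
Inverse transverse Mercator on WGS84 gives φ = -50.32839969°, λ = -130.59110028°.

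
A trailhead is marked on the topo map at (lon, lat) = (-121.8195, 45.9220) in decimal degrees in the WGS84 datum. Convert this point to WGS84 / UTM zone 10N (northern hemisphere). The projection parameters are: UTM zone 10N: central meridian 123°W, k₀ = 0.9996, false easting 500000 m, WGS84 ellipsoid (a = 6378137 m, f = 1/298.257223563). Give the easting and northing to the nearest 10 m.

E 591540 m, N 5086060 m

Zone 10 central meridian λ₀ = 6×10 − 183 = -123°; Δλ = +1.1805°.
Transverse Mercator on WGS84 with k₀ = 0.9996 gives E = 591537.006 m, N = 5086058.706 m.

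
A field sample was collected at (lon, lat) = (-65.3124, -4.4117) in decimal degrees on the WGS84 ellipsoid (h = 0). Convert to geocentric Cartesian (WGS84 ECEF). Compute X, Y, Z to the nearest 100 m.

WGS84: a = 6378137 m, e² = 0.006694380; N(φ) = a/√(1−e²sin²φ) = 6378263.327 m.
X = (N+h)·cosφ·cosλ = 2656118.781 m; Y = (N+h)·cosφ·sinλ = -5778110.034 m; Z = (N(1−e²)+h)·sinφ = -487348.296 m.

X 2656100 m, Y -5778100 m, Z -487300 m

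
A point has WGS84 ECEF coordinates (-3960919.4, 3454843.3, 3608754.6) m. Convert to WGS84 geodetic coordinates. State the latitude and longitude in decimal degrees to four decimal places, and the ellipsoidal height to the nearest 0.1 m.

λ = atan2(Y, X) = 138.90399993°; p = √(X²+Y²) = 5255932.3 m.
Bowring's method on WGS84 (a = 6378137 m, b = 6356752.314 m) gives φ = 34.65339991°, h = 4311.123 m.

lat 34.6534°, lon 138.9040°, h 4311.1 m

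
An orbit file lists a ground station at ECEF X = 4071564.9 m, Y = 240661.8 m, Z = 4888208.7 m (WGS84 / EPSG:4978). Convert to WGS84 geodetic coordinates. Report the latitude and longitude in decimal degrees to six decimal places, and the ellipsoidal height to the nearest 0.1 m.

λ = atan2(Y, X) = 3.38269953°; p = √(X²+Y²) = 4078671.2 m.
Bowring's method on WGS84 (a = 6378137 m, b = 6356752.314 m) gives φ = 50.34789963°, h = 825.271 m.

lat 50.347900°, lon 3.382700°, h 825.3 m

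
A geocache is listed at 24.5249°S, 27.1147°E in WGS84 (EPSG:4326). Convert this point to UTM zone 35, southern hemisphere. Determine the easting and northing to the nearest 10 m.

Zone 35 central meridian λ₀ = 6×35 − 183 = 27°; Δλ = +0.1147°.
Transverse Mercator on WGS84 with k₀ = 0.9996 gives E = 511618.459 m, N = 7287652.900 m.

E 511620 m, N 7287650 m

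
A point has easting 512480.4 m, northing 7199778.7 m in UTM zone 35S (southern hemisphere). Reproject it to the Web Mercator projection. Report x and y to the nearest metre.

x 3019430 m, y -2914916 m

Unproject from UTM 35S (λ₀ = 27°) → φ = -25.31849971°, λ = 27.12400039°.
Web Mercator (R = 6378137 m): x = 3019429.911 m, y = -2914916.130 m.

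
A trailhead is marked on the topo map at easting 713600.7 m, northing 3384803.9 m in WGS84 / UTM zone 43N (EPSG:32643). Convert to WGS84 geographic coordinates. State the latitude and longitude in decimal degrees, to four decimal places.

Zone 43N: λ₀ = 75°, k₀ = 0.9996, false easting 500000 m.
Meridian distance M = (N − FN)/k₀ = 3386158.4 m.
Inverse transverse Mercator on WGS84 gives φ = 30.57669994°, λ = 77.22739964°.

lat 30.5767°, lon 77.2274°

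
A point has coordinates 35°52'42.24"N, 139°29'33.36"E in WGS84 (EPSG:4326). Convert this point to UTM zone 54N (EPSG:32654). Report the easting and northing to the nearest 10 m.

Zone 54 central meridian λ₀ = 6×54 − 183 = 141°; Δλ = -1.5074°.
Transverse Mercator on WGS84 with k₀ = 0.9996 gives E = 363928.403 m, N = 3971510.551 m.

E 363930 m, N 3971510 m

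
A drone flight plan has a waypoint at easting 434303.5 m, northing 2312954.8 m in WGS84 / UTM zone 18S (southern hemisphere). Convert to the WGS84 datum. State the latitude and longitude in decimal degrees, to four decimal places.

lat -69.2851°, lon -76.6644°

Zone 18S: λ₀ = -75°, k₀ = 0.9996, false easting 500000 m, false northing 10000000 m.
Meridian distance M = (N − FN)/k₀ = -7690121.2 m.
Inverse transverse Mercator on WGS84 gives φ = -69.28509987°, λ = -76.66440020°.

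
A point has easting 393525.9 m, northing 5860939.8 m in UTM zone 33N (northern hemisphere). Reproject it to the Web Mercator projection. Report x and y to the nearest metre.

x 1493629 m, y 6962234 m

Unproject from UTM 33N (λ₀ = 15°) → φ = 52.88760021°, λ = 13.41749988°.
Web Mercator (R = 6378137 m): x = 1493629.255 m, y = 6962234.003 m.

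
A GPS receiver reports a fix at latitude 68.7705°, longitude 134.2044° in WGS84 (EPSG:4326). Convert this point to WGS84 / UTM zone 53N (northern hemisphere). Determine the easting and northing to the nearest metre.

Zone 53 central meridian λ₀ = 6×53 − 183 = 135°; Δλ = -0.7956°.
Transverse Mercator on WGS84 with k₀ = 0.9996 gives E = 467849.875 m, N = 7628980.276 m.

E 467850 m, N 7628980 m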